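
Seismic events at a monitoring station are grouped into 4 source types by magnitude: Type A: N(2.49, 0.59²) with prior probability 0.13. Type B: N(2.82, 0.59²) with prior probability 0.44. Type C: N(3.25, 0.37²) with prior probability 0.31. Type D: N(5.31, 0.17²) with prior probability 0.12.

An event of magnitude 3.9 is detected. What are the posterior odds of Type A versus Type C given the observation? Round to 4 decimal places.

0.0708

Since P(k|x) ∝ π_k f_k(x), the posterior odds are π_i f_i(x) / (π_j f_j(x)).
Normal densities:
  L_A = (1/(0.59·√(2π)))·exp(−(3.9−2.49)²/(2·0.59²)) = 0.676173·exp(-2.85564) = 0.0388926
  L_B = (1/(0.59·√(2π)))·exp(−(3.9−2.82)²/(2·0.59²)) = 0.676173·exp(-1.67538) = 0.126605
  L_C = (1/(0.37·√(2π)))·exp(−(3.9−3.25)²/(2·0.37²)) = 1.078222·exp(-1.54310) = 0.230436
  L_D = (1/(0.17·√(2π)))·exp(−(3.9−5.31)²/(2·0.17²)) = 2.346719·exp(-34.39619) = 2.70635e-15
Odds = (0.13/0.31) × (0.0388926/0.230436) = 0.419355 × 0.168779 ≈ 0.0708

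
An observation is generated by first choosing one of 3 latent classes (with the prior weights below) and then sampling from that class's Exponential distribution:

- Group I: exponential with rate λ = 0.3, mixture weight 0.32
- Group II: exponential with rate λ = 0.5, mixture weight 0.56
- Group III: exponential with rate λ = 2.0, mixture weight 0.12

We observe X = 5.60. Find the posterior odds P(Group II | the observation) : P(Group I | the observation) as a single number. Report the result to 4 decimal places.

0.9516

Only the two components matter; the odds are (w_i f_i(x)) / (w_j f_j(x)).
Evaluate each component's likelihood at the observed value:
  p_I = 0.0559122
  p_II = 0.030405
  p_III = 2.73484e-05
Odds = (0.56/0.32) × (0.030405/0.0559122) = 1.75 × 0.5438 ≈ 0.9516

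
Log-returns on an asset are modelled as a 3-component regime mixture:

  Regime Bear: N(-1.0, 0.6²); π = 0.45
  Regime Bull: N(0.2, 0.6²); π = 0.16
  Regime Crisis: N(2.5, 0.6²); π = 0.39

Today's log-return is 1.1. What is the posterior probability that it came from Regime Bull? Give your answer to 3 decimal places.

0.661

By Bayes' theorem, P(k | x) = w_k f_k(x) / Σ_j w_j f_j(x).
Normal densities:
  p_Bear = (1/(0.6·√(2π)))·exp(−(1.1−-1.0)²/(2·0.6²)) = 0.664904·exp(-6.12500) = 0.00145447
  p_Bull = (1/(0.6·√(2π)))·exp(−(1.1−0.2)²/(2·0.6²)) = 0.664904·exp(-1.12500) = 0.215863
  p_Crisis = (1/(0.6·√(2π)))·exp(−(1.1−2.5)²/(2·0.6²)) = 0.664904·exp(-2.72222) = 0.0437031
Unnormalised posteriors:
  w_Bear·p_Bear = 0.45 × 0.00145447 = 0.000654512
  w_Bull·p_Bull = 0.16 × 0.215863 = 0.034538
  w_Crisis·p_Crisis = 0.39 × 0.0437031 = 0.0170442
Normaliser: 0.000654512 + 0.034538 + 0.0170442 = 0.0522368
So the posterior for Regime Bull is 0.034538 / 0.0522368 ≈ 0.661.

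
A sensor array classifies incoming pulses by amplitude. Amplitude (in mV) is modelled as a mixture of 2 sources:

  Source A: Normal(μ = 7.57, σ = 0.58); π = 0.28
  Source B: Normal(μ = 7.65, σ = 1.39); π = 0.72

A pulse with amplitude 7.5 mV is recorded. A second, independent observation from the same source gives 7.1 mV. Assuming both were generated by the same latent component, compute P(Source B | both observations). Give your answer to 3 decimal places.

0.365

By Bayes' theorem, P(k | x) = π_k f_k(x) / Σ_j π_j f_j(x).
Since both observations come from the same component, the likelihood for component k is f_k(x₁)·f_k(x₂).
  p_A = [0.68284] × [0.495325] = 0.338228
  p_B = [0.285343] × [0.265398] = 0.0757293
Unnormalised posteriors:
  π_A·p_A = 0.28 × 0.338228 = 0.0947038
  π_B·p_B = 0.72 × 0.0757293 = 0.0545251
Evidence: 0.0947038 + 0.0545251 = 0.149229
P(Source B | data) ≈ 0.365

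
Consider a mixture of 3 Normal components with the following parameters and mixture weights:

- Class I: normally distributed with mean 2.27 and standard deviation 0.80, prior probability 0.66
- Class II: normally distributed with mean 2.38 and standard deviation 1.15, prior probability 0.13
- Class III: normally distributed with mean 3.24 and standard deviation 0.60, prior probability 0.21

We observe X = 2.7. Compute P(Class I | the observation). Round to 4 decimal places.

Apply Bayes' rule: the posterior for each component is proportional to its prior times its likelihood at x.
Evaluate each component's likelihood at the observed value:
  L_I = 0.431603
  L_II = 0.333733
  L_III = 0.443475
Prior × likelihood for each component:
  π_I·L_I = 0.66 × 0.431603 = 0.284858
  π_II·L_II = 0.13 × 0.333733 = 0.0433852
  π_III·L_III = 0.21 × 0.443475 = 0.0931298
Marginal: 0.284858 + 0.0433852 + 0.0931298 = 0.421373
P(Class I | x) = 0.284858 / 0.421373 ≈ 0.6760

0.6760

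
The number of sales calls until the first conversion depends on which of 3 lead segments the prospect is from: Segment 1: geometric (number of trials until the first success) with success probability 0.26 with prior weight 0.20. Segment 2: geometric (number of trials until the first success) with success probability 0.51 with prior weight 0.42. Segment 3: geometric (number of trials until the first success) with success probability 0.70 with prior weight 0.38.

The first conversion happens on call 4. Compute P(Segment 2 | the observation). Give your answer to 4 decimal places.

0.4714

Posterior ∝ prior × likelihood, so P(k | x) ∝ w_k f_k(x); normalise over all components.
Evaluate each component's likelihood at the observed value:
  f_1 = 0.26·(1−0.26)^3 = 0.26·0.405224 = 0.105358
  f_2 = 0.51·(1−0.51)^3 = 0.51·0.117649 = 0.060001
  f_3 = 0.70·(1−0.70)^3 = 0.70·0.027 = 0.0189
Unnormalised posteriors:
  w_1·f_1 = 0.20 × 0.105358 = 0.0210716
  w_2·f_2 = 0.42 × 0.060001 = 0.0252004
  w_3·f_3 = 0.38 × 0.0189 = 0.007182
Denominator: 0.0210716 + 0.0252004 + 0.007182 = 0.0534541
So the posterior for Segment 2 is 0.0252004 / 0.0534541 ≈ 0.4714.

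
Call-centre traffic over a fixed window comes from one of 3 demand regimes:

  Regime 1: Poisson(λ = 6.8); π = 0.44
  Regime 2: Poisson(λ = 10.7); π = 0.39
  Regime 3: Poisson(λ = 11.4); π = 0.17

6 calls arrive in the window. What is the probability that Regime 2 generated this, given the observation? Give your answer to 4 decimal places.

0.2005

The responsibility of component k is P(Z=k) f_k(x) divided by Σ_j P(Z=j) f_j(x).
Evaluate each component's likelihood at the observed value:
  p_1 = e^(−6.8)·6.8^6/6! = 0.152939
  p_2 = e^(−10.7)·10.7^6/6! = 0.0469915
  p_3 = e^(−11.4)·11.4^6/6! = 0.0341303
Multiply by the mixture weights:
  P(Z=1)·p_1 = 0.44 × 0.152939 = 0.0672932
  P(Z=2)·p_2 = 0.39 × 0.0469915 = 0.0183267
  P(Z=3)·p_3 = 0.17 × 0.0341303 = 0.00580214
Marginal: 0.0672932 + 0.0183267 + 0.00580214 = 0.091422
P(Regime 2 | the observation) ≈ 0.2005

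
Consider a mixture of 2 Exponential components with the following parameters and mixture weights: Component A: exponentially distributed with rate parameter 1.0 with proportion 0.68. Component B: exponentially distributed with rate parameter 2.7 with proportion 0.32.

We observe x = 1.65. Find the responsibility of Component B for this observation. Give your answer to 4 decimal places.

0.0714

By Bayes' theorem, P(k | x) = P(Z=k) f_k(x) / Σ_j P(Z=j) f_j(x).
Evaluate each component's likelihood at the observed value:
  f_A = 1.0·e^(−1.0·1.65) = 1.0·e^(−1.6500) = 0.19205
  f_B = 2.7·e^(−2.7·1.65) = 2.7·e^(−4.4550) = 0.0313749
Weight by the priors:
  P(Z=A)·f_A = 0.68 × 0.19205 = 0.130594
  P(Z=B)·f_B = 0.32 × 0.0313749 = 0.01004
Evidence: 0.130594 + 0.01004 = 0.140634
P(Component B | data) = 0.01004 / 0.140634 ≈ 0.0714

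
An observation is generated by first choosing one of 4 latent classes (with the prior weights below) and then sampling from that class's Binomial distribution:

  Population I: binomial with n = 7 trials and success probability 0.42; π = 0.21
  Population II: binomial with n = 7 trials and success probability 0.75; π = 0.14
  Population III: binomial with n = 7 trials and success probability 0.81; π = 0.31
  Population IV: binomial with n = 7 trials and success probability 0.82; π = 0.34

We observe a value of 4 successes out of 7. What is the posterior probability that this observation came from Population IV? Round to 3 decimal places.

0.237

Apply Bayes' rule: the posterior for each component is proportional to its prior times its likelihood at x.
Binomial probabilities:
  p_I = C(7,4)·0.42^4·0.58^3 = 35·0.031117·0.195112 = 0.212495
  p_II = C(7,4)·0.75^4·0.25^3 = 35·0.316406·0.015625 = 0.173035
  p_III = C(7,4)·0.81^4·0.19^3 = 35·0.430467·0.006859 = 0.10334
  p_IV = C(7,4)·0.82^4·0.18^3 = 35·0.452122·0.005832 = 0.0922871
Prior × likelihood for each component:
  π_I·p_I = 0.21 × 0.212495 = 0.044624
  π_II·p_II = 0.14 × 0.173035 = 0.0242249
  π_III·p_III = 0.31 × 0.10334 = 0.0320354
  π_IV·p_IV = 0.34 × 0.0922871 = 0.0313776
Normaliser: 0.044624 + 0.0242249 + 0.0320354 + 0.0313776 = 0.132262
Responsibility of Population IV: 0.0313776 / 0.132262 ≈ 0.237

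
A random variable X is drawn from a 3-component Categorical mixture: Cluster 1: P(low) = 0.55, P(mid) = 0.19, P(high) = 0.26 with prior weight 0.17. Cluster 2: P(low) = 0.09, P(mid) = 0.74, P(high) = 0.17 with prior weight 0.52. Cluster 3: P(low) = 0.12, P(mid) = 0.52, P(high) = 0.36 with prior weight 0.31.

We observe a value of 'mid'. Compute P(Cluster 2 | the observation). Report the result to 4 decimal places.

Apply Bayes' rule: the posterior for each component is proportional to its prior times its likelihood at x.
Component likelihoods at x = 'mid':
  p_1 = P(mid | comp) = 0.19
  p_2 = P(mid | comp) = 0.74
  p_3 = P(mid | comp) = 0.52
Prior × likelihood for each component:
  π_1·p_1 = 0.17 × 0.19 = 0.0323
  π_2·p_2 = 0.52 × 0.74 = 0.3848
  π_3·p_3 = 0.31 × 0.52 = 0.1612
Denominator: 0.0323 + 0.3848 + 0.1612 = 0.5783
P(Cluster 2 | the observation) ≈ 0.6654

0.6654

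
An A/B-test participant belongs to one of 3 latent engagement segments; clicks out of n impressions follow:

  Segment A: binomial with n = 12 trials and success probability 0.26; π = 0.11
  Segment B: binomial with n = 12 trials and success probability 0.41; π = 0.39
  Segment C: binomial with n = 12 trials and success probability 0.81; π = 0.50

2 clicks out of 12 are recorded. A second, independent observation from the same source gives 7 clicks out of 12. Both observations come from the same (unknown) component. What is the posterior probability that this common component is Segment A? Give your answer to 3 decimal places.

0.123

The responsibility of component k is w_k f_k(x) divided by Σ_j w_j f_j(x).
Since both observations come from the same component, the likelihood for component k is f_k(x₁)·f_k(x₂).
  p_A = [0.219689] × [0.0141155] = 0.00310102
  p_B = [0.0567064] × [0.110274] = 0.00625322
  p_C = [2.65491e-06] × [0.044863] = 1.19107e-07
Unnormalised posteriors:
  w_A·p_A = 0.11 × 0.00310102 = 0.000341113
  w_B·p_B = 0.39 × 0.00625322 = 0.00243876
  w_C·p_C = 0.50 × 1.19107e-07 = 5.95536e-08
Marginal: 0.000341113 + 0.00243876 + 5.95536e-08 = 0.00277993
Responsibility of Segment A: 0.000341113 / 0.00277993 ≈ 0.123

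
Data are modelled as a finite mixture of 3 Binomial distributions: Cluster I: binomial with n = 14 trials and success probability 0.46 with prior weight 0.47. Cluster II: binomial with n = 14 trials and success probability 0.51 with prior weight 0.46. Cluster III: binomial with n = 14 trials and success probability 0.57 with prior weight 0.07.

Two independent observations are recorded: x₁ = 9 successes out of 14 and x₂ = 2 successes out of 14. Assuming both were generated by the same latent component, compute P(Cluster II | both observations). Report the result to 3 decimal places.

By Bayes' theorem, P(k | x) = π_k f_k(x) / Σ_j π_j f_j(x).
Since both observations come from the same component, the likelihood for component k is f_k(x₁)·f_k(x₂).
  L_I = [C(14,9)·0.46^9·0.54^5 = 2002·0.00092219·0.0459165 = 0.0847722] × [0.0118381] = 0.00100354
  L_II = [C(14,9)·0.51^9·0.49^5 = 2002·0.00233417·0.0282475 = 0.132001] × [0.00453456] = 0.000598564
  L_III = [C(14,9)·0.57^9·0.43^5 = 2002·0.00635146·0.0147008 = 0.18693] × [0.00118144] = 0.000220848
Weight by the priors:
  π_I·L_I = 0.47 × 0.00100354 = 0.000471665
  π_II·L_II = 0.46 × 0.000598564 = 0.00027534
  π_III·L_III = 0.07 × 0.000220848 = 1.54593e-05
Evidence: 0.000471665 + 0.00027534 + 1.54593e-05 = 0.000762464
So the posterior for Cluster II is 0.00027534 / 0.000762464 ≈ 0.361.

0.361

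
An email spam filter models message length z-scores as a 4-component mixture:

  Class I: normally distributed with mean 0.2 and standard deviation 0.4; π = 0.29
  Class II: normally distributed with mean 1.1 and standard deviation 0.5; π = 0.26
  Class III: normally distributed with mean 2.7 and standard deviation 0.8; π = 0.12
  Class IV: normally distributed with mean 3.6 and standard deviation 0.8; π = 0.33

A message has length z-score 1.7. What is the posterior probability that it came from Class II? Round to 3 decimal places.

By Bayes' theorem, P(k | x) = π_k f_k(x) / Σ_j π_j f_j(x).
Component likelihoods at x = 1.7:
  f_I = 0.000881489
  f_II = 0.388372
  f_III = 0.228311
  f_IV = 0.0297149
Multiply by the mixture weights:
  π_I·f_I = 0.29 × 0.000881489 = 0.000255632
  π_II·f_II = 0.26 × 0.388372 = 0.100977
  π_III·f_III = 0.12 × 0.228311 = 0.0273974
  π_IV·f_IV = 0.33 × 0.0297149 = 0.00980591
Denominator: 0.000255632 + 0.100977 + 0.0273974 + 0.00980591 = 0.138436
Responsibility of Class II: 0.100977 / 0.138436 ≈ 0.729

0.729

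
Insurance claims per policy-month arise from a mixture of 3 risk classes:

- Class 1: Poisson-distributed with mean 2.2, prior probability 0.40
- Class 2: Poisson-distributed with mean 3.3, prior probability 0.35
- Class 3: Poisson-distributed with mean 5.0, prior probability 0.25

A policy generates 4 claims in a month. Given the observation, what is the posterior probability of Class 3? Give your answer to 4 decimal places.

0.2907

By Bayes' theorem, P(k | x) = w_k f_k(x) / Σ_j w_j f_j(x).
Evaluate each component's likelihood at the observed value:
  L_1 = e^(−2.2)·2.2^4/4! = 0.108151
  L_2 = e^(−3.3)·3.3^4/4! = 0.182252
  L_3 = e^(−5.0)·5.0^4/4! = 0.175467
Unnormalised posteriors:
  w_1·L_1 = 0.40 × 0.108151 = 0.0432605
  w_2·L_2 = 0.35 × 0.182252 = 0.0637883
  w_3·L_3 = 0.25 × 0.175467 = 0.0438668
Marginal: 0.0432605 + 0.0637883 + 0.0438668 = 0.150916
Responsibility of Class 3: 0.0438668 / 0.150916 ≈ 0.2907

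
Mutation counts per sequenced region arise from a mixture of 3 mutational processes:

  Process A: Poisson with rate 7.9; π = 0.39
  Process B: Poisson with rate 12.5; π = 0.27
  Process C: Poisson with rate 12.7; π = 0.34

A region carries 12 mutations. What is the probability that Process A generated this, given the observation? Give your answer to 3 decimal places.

P(component k | x) = π_k·f_k(x) / marginal(x), where marginal(x) = Σ_j π_j·f_j(x).
Evaluate each component's likelihood at the observed value:
  f_A = 0.0457364
  f_B = 0.113215
  f_C = 0.112142
Weight by the priors:
  π_A·f_A = 0.39 × 0.0457364 = 0.0178372
  π_B·f_B = 0.27 × 0.113215 = 0.0305679
  π_C·f_C = 0.34 × 0.112142 = 0.0381282
Evidence: 0.0178372 + 0.0305679 + 0.0381282 = 0.0865333
So the posterior for Process A is 0.0178372 / 0.0865333 ≈ 0.206.

0.206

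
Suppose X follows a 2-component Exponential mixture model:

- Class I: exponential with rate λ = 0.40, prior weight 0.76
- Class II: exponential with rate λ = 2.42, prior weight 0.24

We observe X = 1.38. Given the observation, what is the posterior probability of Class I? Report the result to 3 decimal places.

0.895

By Bayes' theorem, P(k | x) = w_k f_k(x) / Σ_j w_j f_j(x).
Exponential densities:
  L_I = 0.230319
  L_II = 0.0857917
Prior × likelihood for each component:
  w_I·L_I = 0.76 × 0.230319 = 0.175042
  w_II·L_II = 0.24 × 0.0857917 = 0.02059
Evidence: 0.175042 + 0.02059 = 0.195632
P(Class I | the observation) ≈ 0.895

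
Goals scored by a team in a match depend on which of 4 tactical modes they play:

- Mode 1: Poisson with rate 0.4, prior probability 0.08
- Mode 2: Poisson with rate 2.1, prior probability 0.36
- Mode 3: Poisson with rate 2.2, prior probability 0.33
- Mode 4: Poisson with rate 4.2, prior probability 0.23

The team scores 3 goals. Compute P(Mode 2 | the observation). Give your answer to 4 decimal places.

Apply Bayes' rule: the posterior for each component is proportional to its prior times its likelihood at x.
Evaluate each component's likelihood at the observed value:
  p_1 = 0.00715008
  p_2 = 0.189011
  p_3 = 0.196639
  p_4 = 0.185165
Unnormalised posteriors:
  P(Z=1)·p_1 = 0.08 × 0.00715008 = 0.000572006
  P(Z=2)·p_2 = 0.36 × 0.189011 = 0.0680441
  P(Z=3)·p_3 = 0.33 × 0.196639 = 0.0648908
  P(Z=4)·p_4 = 0.23 × 0.185165 = 0.042588
Marginal: 0.000572006 + 0.0680441 + 0.0648908 + 0.042588 = 0.176095
Responsibility of Mode 2: 0.0680441 / 0.176095 ≈ 0.3864

0.3864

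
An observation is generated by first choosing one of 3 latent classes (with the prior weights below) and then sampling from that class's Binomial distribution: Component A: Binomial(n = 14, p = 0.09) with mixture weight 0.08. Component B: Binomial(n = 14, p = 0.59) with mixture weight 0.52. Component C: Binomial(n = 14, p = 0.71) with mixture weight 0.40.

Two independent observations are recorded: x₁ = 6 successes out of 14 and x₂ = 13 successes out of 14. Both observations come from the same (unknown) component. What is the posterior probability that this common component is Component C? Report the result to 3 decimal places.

0.535

P(component k | x) = π_k·f_k(x) / marginal(x), where marginal(x) = Σ_j π_j·f_j(x).
Since both observations come from the same component, the likelihood for component k is f_k(x₁)·f_k(x₂).
  p_A = [0.000750484] × [3.23834e-13] = 2.43032e-16
  p_B = [0.101144] × [0.00602543] = 0.000609433
  p_C = [0.0192437] × [0.0473026] = 0.000910278
Weight by the priors:
  π_A·p_A = 0.08 × 2.43032e-16 = 1.94426e-17
  π_B·p_B = 0.52 × 0.000609433 = 0.000316905
  π_C·p_C = 0.40 × 0.000910278 = 0.000364111
Sum: 1.94426e-17 + 0.000316905 + 0.000364111 = 0.000681017
So the posterior for Component C is 0.000364111 / 0.000681017 ≈ 0.535.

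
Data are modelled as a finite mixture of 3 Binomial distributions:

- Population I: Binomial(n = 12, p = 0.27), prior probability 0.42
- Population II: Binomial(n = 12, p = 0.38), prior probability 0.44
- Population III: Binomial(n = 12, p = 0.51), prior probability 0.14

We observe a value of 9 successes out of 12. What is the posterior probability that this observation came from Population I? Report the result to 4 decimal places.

Apply Bayes' rule: the posterior for each component is proportional to its prior times its likelihood at x.
Evaluate each component's likelihood at the observed value:
  p_I = C(12,9)·0.27^9·0.73^3 = 220·7.6256e-06·0.389017 = 0.000652627
  p_II = C(12,9)·0.38^9·0.62^3 = 220·0.000165216·0.238328 = 0.00866264
  p_III = C(12,9)·0.51^9·0.49^3 = 220·0.00233417·0.117649 = 0.0604147
Unnormalised posteriors:
  π_I·p_I = 0.42 × 0.000652627 = 0.000274103
  π_II·p_II = 0.44 × 0.00866264 = 0.00381156
  π_III·p_III = 0.14 × 0.0604147 = 0.00845806
Evidence: 0.000274103 + 0.00381156 + 0.00845806 = 0.0125437
P(Population I | x) ≈ 0.0219

0.0219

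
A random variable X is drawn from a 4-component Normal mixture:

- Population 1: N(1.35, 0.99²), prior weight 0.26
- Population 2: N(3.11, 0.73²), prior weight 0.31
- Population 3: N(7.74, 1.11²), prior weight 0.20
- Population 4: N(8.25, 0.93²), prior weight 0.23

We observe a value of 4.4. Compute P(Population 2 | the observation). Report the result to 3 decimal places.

The responsibility of component k is π_k f_k(x) divided by Σ_j π_j f_j(x).
Normal densities:
  L_1 = (1/(0.99·√(2π)))·exp(−(4.4−1.35)²/(2·0.99²)) = 0.402972·exp(-4.74569) = 0.00350145
  L_2 = (1/(0.73·√(2π)))·exp(−(4.4−3.11)²/(2·0.73²)) = 0.546496·exp(-1.56136) = 0.114682
  L_3 = (1/(1.11·√(2π)))·exp(−(4.4−7.74)²/(2·1.11²)) = 0.359407·exp(-4.52707) = 0.00388603
  L_4 = (1/(0.93·√(2π)))·exp(−(4.4−8.25)²/(2·0.93²)) = 0.428970·exp(-8.56891) = 8.14699e-05
Prior × likelihood for each component:
  π_1·L_1 = 0.26 × 0.00350145 = 0.000910378
  π_2·L_2 = 0.31 × 0.114682 = 0.0355515
  π_3·L_3 = 0.20 × 0.00388603 = 0.000777207
  π_4·L_4 = 0.23 × 8.14699e-05 = 1.87381e-05
Denominator: 0.000910378 + 0.0355515 + 0.000777207 + 1.87381e-05 = 0.0372578
P(Population 2 | data) = 0.0355515 / 0.0372578 ≈ 0.954

0.954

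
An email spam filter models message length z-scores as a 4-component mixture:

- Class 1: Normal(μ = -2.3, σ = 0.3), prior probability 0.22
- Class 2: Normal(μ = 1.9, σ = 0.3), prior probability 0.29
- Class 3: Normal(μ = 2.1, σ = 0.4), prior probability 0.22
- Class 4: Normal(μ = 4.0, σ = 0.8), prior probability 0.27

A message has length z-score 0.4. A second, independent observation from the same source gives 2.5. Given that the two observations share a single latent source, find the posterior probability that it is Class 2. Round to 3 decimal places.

By Bayes' theorem, P(k | x) = w_k f_k(x) / Σ_j w_j f_j(x).
Since both observations come from the same component, the likelihood for component k is f_k(x₁)·f_k(x₂).
  L_1 = [(1/(0.3·√(2π)))·exp(−(0.4−-2.3)²/(2·0.3²)) = 1.329808·exp(-40.50000) = 3.42659e-18] × [3.42054e-56] = 1.17208e-73
  L_2 = [(1/(0.3·√(2π)))·exp(−(0.4−1.9)²/(2·0.3²)) = 1.329808·exp(-12.50000) = 4.95573e-06] × [0.17997] = 8.91882e-07
  L_3 = [(1/(0.4·√(2π)))·exp(−(0.4−2.1)²/(2·0.4²)) = 0.997356·exp(-9.03125) = 0.000119297] × [0.604927] = 7.21657e-05
  L_4 = [(1/(0.8·√(2π)))·exp(−(0.4−4.0)²/(2·0.8²)) = 0.498678·exp(-10.12500) = 1.99797e-05] × [0.0859828] = 1.71791e-06
Unnormalised posteriors:
  w_1·L_1 = 0.22 × 1.17208e-73 = 2.57858e-74
  w_2·L_2 = 0.29 × 8.91882e-07 = 2.58646e-07
  w_3·L_3 = 0.22 × 7.21657e-05 = 1.58765e-05
  w_4·L_4 = 0.27 × 1.71791e-06 = 4.63836e-07
Sum: 2.57858e-74 + 2.58646e-07 + 1.58765e-05 + 4.63836e-07 = 1.65989e-05
P(Class 2 | data) = 2.58646e-07 / 1.65989e-05 ≈ 0.016

0.016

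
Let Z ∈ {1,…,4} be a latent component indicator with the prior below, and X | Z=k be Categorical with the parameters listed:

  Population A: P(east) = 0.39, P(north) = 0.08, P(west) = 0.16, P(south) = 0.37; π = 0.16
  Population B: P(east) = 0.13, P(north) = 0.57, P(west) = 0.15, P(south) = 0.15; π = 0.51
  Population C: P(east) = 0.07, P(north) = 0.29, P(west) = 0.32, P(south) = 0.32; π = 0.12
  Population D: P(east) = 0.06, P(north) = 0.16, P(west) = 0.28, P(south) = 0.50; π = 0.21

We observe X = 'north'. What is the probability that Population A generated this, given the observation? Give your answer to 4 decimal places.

Apply Bayes' rule: the posterior for each component is proportional to its prior times its likelihood at x.
Evaluate each component's likelihood at the observed value:
  L_A = 0.08
  L_B = 0.57
  L_C = 0.29
  L_D = 0.16
Prior × likelihood for each component:
  P(Z=A)·L_A = 0.16 × 0.08 = 0.0128
  P(Z=B)·L_B = 0.51 × 0.57 = 0.2907
  P(Z=C)·L_C = 0.12 × 0.29 = 0.0348
  P(Z=D)·L_D = 0.21 × 0.16 = 0.0336
Evidence: 0.0128 + 0.2907 + 0.0348 + 0.0336 = 0.3719
P(Population A | data) ≈ 0.0344

0.0344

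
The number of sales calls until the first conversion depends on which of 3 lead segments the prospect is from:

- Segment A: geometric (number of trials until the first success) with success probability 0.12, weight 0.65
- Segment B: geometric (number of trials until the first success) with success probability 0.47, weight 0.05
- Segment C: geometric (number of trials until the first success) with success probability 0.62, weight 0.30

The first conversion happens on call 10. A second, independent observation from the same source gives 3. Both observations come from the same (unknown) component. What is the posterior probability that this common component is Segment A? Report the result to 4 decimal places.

Posterior ∝ prior × likelihood, so P(k | x) ∝ π_k f_k(x); normalise over all components.
Since both observations come from the same component, the likelihood for component k is f_k(x₁)·f_k(x₂).
  p_A = [0.0379774] × [0.092928] = 0.00352916
  p_B = [0.00155089] × [0.132023] = 0.000204753
  p_C = [0.000102434] × [0.089528] = 9.17071e-06
Multiply by the mixture weights:
  π_A·p_A = 0.65 × 0.00352916 = 0.00229396
  π_B·p_B = 0.05 × 0.000204753 = 1.02377e-05
  π_C·p_C = 0.30 × 9.17071e-06 = 2.75121e-06
Sum: 0.00229396 + 1.02377e-05 + 2.75121e-06 = 0.00230695
P(Segment A | data) ≈ 0.9944

0.9944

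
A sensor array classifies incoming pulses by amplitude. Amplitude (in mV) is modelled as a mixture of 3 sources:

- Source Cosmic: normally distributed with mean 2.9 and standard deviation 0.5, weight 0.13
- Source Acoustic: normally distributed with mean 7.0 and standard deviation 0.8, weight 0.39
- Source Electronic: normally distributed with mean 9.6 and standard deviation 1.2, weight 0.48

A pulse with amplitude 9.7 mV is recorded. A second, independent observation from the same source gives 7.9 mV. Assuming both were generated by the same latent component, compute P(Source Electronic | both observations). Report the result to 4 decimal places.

0.9911

The responsibility of component k is P(Z=k) f_k(x) divided by Σ_j P(Z=j) f_j(x).
Since both observations come from the same component, the likelihood for component k is f_k(x₁)·f_k(x₂).
  f_Cosmic = [(1/(0.5·√(2π)))·exp(−(9.7−2.9)²/(2·0.5²)) = 0.797885·exp(-92.48000) = 5.47503e-41] × [1.53892e-22] = 8.42563e-63
  f_Acoustic = [(1/(0.8·√(2π)))·exp(−(9.7−7.0)²/(2·0.8²)) = 0.498678·exp(-5.69531) = 0.0016764] × [0.264846] = 0.000443987
  f_Electronic = [(1/(1.2·√(2π)))·exp(−(9.7−9.6)²/(2·1.2²)) = 0.332452·exp(-0.00347) = 0.3313] × [0.121878] = 0.0403782
Weight by the priors:
  P(Z=Cosmic)·f_Cosmic = 0.13 × 8.42563e-63 = 1.09533e-63
  P(Z=Acoustic)·f_Acoustic = 0.39 × 0.000443987 = 0.000173155
  P(Z=Electronic)·f_Electronic = 0.48 × 0.0403782 = 0.0193815
Evidence: 1.09533e-63 + 0.000173155 + 0.0193815 = 0.0195547
So the posterior for Source Electronic is 0.0193815 / 0.0195547 ≈ 0.9911.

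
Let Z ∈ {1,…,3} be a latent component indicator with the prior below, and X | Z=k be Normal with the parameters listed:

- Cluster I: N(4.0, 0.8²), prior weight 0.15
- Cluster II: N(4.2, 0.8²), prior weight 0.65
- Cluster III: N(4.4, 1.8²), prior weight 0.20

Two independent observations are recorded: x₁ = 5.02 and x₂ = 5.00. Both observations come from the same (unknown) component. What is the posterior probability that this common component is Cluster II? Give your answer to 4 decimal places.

Apply Bayes' rule: the posterior for each component is proportional to its prior times its likelihood at x.
Since both observations come from the same component, the likelihood for component k is f_k(x₁)·f_k(x₂).
  p_I = [0.221218] × [0.228311] = 0.0505065
  p_II = [0.294903] × [0.302463] = 0.0891975
  p_III = [0.208869] × [0.209657] = 0.043791
Prior × likelihood for each component:
  π_I·p_I = 0.15 × 0.0505065 = 0.00757598
  π_II·p_II = 0.65 × 0.0891975 = 0.0579784
  π_III·p_III = 0.20 × 0.043791 = 0.0087582
Evidence: 0.00757598 + 0.0579784 + 0.0087582 = 0.0743125
Responsibility of Cluster II: 0.0579784 / 0.0743125 ≈ 0.7802

0.7802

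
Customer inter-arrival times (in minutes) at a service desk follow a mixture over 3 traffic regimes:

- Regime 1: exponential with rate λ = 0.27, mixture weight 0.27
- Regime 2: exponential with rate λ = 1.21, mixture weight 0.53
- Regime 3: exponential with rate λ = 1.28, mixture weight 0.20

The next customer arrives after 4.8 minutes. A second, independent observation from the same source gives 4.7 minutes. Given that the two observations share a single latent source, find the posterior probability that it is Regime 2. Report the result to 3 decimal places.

0.005

P(component k | x) = π_k·f_k(x) / marginal(x), where marginal(x) = Σ_j π_j·f_j(x).
Since both observations come from the same component, the likelihood for component k is f_k(x₁)·f_k(x₂).
  p_1 = [0.0738785] × [0.0759004] = 0.00560741
  p_2 = [0.00363415] × [0.00410159] = 1.49058e-05
  p_3 = [0.00274729] × [0.00312244] = 8.57826e-06
Prior × likelihood for each component:
  π_1·p_1 = 0.27 × 0.00560741 = 0.001514
  π_2·p_2 = 0.53 × 1.49058e-05 = 7.90008e-06
  π_3·p_3 = 0.20 × 8.57826e-06 = 1.71565e-06
Normaliser: 0.001514 + 7.90008e-06 + 1.71565e-06 = 0.00152362
P(Regime 2 | x) = 7.90008e-06 / 0.00152362 ≈ 0.005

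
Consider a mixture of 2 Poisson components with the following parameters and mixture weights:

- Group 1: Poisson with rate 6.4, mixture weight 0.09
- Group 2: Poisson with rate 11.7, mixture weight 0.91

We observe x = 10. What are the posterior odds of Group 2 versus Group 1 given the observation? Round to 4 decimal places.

21.0425

Since P(k|x) ∝ π_k f_k(x), the posterior odds are π_i f_i(x) / (π_j f_j(x)).
Component likelihoods at x = 10:
  p_1 = 0.05279
  p_2 = 0.109863
Posterior odds = (π_2·p_2) / (π_1·p_1) = (0.91·0.109863) / (0.09·0.05279) = 0.099975 / 0.0047511 ≈ 21.0425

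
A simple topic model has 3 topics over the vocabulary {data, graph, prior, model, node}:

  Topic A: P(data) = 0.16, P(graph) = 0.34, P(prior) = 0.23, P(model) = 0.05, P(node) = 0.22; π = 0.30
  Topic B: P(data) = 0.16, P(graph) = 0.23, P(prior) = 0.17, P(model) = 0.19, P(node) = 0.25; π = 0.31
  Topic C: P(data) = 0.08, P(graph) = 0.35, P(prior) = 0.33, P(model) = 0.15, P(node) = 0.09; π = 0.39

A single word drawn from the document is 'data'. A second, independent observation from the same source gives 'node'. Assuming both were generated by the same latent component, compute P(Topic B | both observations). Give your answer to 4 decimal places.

0.4812

By Bayes' theorem, P(k | x) = P(Z=k) f_k(x) / Σ_j P(Z=j) f_j(x).
Since both observations come from the same component, the likelihood for component k is f_k(x₁)·f_k(x₂).
  L_A = [0.16] × [0.22] = 0.0352
  L_B = [0.16] × [0.25] = 0.04
  L_C = [0.08] × [0.09] = 0.0072
Weight by the priors:
  P(Z=A)·L_A = 0.30 × 0.0352 = 0.01056
  P(Z=B)·L_B = 0.31 × 0.04 = 0.0124
  P(Z=C)·L_C = 0.39 × 0.0072 = 0.002808
Marginal: 0.01056 + 0.0124 + 0.002808 = 0.025768
So the posterior for Topic B is 0.0124 / 0.025768 ≈ 0.4812.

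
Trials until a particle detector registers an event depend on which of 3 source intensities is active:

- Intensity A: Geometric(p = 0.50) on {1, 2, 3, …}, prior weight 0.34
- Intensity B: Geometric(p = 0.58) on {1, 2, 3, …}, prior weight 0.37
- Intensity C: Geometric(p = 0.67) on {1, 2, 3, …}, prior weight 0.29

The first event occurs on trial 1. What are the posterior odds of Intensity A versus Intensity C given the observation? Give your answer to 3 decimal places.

Since P(k|x) ∝ π_k f_k(x), the posterior odds are π_i f_i(x) / (π_j f_j(x)).
Evaluate each component's likelihood at the observed value:
  L_A = 0.5
  L_B = 0.58
  L_C = 0.67
Posterior odds = (π_A·L_A) / (π_C·L_C) = (0.34·0.5) / (0.29·0.67) = 0.17 / 0.1943 ≈ 0.875

0.875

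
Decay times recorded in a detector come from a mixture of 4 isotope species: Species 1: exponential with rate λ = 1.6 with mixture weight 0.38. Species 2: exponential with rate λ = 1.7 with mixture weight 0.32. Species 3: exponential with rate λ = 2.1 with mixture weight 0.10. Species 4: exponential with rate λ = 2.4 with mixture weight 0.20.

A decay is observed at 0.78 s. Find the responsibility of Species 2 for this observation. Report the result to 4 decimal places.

The responsibility of component k is w_k f_k(x) divided by Σ_j w_j f_j(x).
Component likelihoods at x = 0.78 s:
  f_1 = 0.459325
  f_2 = 0.451413
  f_3 = 0.408174
  f_4 = 0.369158
Multiply by the mixture weights:
  w_1·f_1 = 0.38 × 0.459325 = 0.174544
  w_2·f_2 = 0.32 × 0.451413 = 0.144452
  w_3·f_3 = 0.10 × 0.408174 = 0.0408174
  w_4·f_4 = 0.20 × 0.369158 = 0.0738315
Denominator: 0.174544 + 0.144452 + 0.0408174 + 0.0738315 = 0.433645
So the posterior for Species 2 is 0.144452 / 0.433645 ≈ 0.3331.

0.3331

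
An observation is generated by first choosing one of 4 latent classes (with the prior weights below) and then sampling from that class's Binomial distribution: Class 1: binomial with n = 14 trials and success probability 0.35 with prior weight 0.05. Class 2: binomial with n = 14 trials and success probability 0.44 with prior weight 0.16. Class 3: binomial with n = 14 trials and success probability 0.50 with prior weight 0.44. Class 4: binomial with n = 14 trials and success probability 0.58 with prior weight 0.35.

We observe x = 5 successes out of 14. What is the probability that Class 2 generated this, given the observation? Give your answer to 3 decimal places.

0.256

By Bayes' theorem, P(k | x) = π_k f_k(x) / Σ_j π_j f_j(x).
Evaluate each component's likelihood at the observed value:
  p_1 = C(14,5)·0.35^5·0.65^9 = 2002·0.00525219·0.0207119 = 0.217783
  p_2 = C(14,5)·0.44^5·0.56^9 = 2002·0.0164916·0.00541617 = 0.178821
  p_3 = C(14,5)·0.50^5·0.50^9 = 2002·0.03125·0.00195312 = 0.122192
  p_4 = C(14,5)·0.58^5·0.42^9 = 2002·0.0656357·0.000406671 = 0.0534377
Prior × likelihood for each component:
  π_1·p_1 = 0.05 × 0.217783 = 0.0108892
  π_2·p_2 = 0.16 × 0.178821 = 0.0286114
  π_3·p_3 = 0.44 × 0.122192 = 0.0537646
  π_4·p_4 = 0.35 × 0.0534377 = 0.0187032
Marginal: 0.0108892 + 0.0286114 + 0.0537646 + 0.0187032 = 0.111968
So the posterior for Class 2 is 0.0286114 / 0.111968 ≈ 0.256.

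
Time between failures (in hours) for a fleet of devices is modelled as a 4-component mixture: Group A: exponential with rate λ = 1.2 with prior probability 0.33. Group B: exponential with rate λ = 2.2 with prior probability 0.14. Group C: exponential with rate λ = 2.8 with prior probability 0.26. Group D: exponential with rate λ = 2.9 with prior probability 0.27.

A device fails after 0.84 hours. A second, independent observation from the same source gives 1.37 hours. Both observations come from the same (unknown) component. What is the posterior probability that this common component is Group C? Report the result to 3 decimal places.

0.090

P(component k | x) = P(Z=k)·f_k(x) / marginal(x), where marginal(x) = Σ_j P(Z=j)·f_j(x).
Since both observations come from the same component, the likelihood for component k is f_k(x₁)·f_k(x₂).
  L_A = [1.2·e^(−1.2·0.84) = 1.2·e^(−1.0080) = 0.437938] × [0.231847] = 0.101534
  L_B = [2.2·e^(−2.2·0.84) = 2.2·e^(−1.8480) = 0.346614] × [0.108009] = 0.0374374
  L_C = [2.8·e^(−2.8·0.84) = 2.8·e^(−2.3520) = 0.2665] × [0.0604233] = 0.0161028
  L_D = [2.9·e^(−2.9·0.84) = 2.9·e^(−2.4360) = 0.25378] × [0.054569] = 0.0138485
Prior × likelihood for each component:
  P(Z=A)·L_A = 0.33 × 0.101534 = 0.0335064
  P(Z=B)·L_B = 0.14 × 0.0374374 = 0.00524123
  P(Z=C)·L_C = 0.26 × 0.0161028 = 0.00418673
  P(Z=D)·L_D = 0.27 × 0.0138485 = 0.00373909
Evidence: 0.0335064 + 0.00524123 + 0.00418673 + 0.00373909 = 0.0466734
P(Group C | x₁,x₂) ≈ 0.090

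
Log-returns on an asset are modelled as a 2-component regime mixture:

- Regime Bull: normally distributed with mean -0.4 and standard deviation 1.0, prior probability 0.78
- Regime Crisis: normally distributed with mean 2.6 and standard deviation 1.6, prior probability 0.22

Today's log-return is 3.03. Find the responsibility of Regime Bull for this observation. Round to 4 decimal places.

0.0161

Posterior ∝ prior × likelihood, so P(k | x) ∝ π_k f_k(x); normalise over all components.
Component likelihoods at x = 3.03:
  p_Bull = (1/(1.0·√(2π)))·exp(−(3.03−-0.4)²/(2·1.0²)) = 0.398942·exp(-5.88245) = 0.00111223
  p_Crisis = (1/(1.6·√(2π)))·exp(−(3.03−2.6)²/(2·1.6²)) = 0.249339·exp(-0.03611) = 0.240495
Weight by the priors:
  π_Bull·p_Bull = 0.78 × 0.00111223 = 0.000867539
  π_Crisis·p_Crisis = 0.22 × 0.240495 = 0.0529089
Sum: 0.000867539 + 0.0529089 = 0.0537765
P(Regime Bull | 3.03) ≈ 0.0161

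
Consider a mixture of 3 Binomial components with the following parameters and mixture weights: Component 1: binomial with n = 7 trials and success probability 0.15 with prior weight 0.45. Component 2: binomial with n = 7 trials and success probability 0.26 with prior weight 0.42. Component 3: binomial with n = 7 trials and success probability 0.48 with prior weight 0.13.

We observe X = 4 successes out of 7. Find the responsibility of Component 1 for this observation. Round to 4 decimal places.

0.0741

The responsibility of component k is π_k f_k(x) divided by Σ_j π_j f_j(x).
Evaluate each component's likelihood at the observed value:
  f_1 = C(7,4)·0.15^4·0.85^3 = 35·0.00050625·0.614125 = 0.0108815
  f_2 = C(7,4)·0.26^4·0.74^3 = 35·0.00456976·0.405224 = 0.0648122
  f_3 = C(7,4)·0.48^4·0.52^3 = 35·0.0530842·0.140608 = 0.261242
Multiply by the mixture weights:
  π_1·f_1 = 0.45 × 0.0108815 = 0.00489669
  π_2·f_2 = 0.42 × 0.0648122 = 0.0272211
  π_3·f_3 = 0.13 × 0.261242 = 0.0339615
Denominator: 0.00489669 + 0.0272211 + 0.0339615 = 0.0660793
P(Component 1 | 4 successes out of 7) ≈ 0.0741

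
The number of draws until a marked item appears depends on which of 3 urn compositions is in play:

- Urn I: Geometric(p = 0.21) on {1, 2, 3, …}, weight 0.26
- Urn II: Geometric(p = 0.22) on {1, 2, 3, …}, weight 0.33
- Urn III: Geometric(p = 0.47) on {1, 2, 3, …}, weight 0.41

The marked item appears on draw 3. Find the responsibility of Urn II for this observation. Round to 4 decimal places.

P(component k | x) = w_k·f_k(x) / marginal(x), where marginal(x) = Σ_j w_j·f_j(x).
Component likelihoods at x = 3:
  L_I = 0.131061
  L_II = 0.133848
  L_III = 0.132023
Unnormalised posteriors:
  w_I·L_I = 0.26 × 0.131061 = 0.0340759
  w_II·L_II = 0.33 × 0.133848 = 0.0441698
  w_III·L_III = 0.41 × 0.132023 = 0.0541294
Evidence: 0.0340759 + 0.0441698 + 0.0541294 = 0.132375
So the posterior for Urn II is 0.0441698 / 0.132375 ≈ 0.3337.

0.3337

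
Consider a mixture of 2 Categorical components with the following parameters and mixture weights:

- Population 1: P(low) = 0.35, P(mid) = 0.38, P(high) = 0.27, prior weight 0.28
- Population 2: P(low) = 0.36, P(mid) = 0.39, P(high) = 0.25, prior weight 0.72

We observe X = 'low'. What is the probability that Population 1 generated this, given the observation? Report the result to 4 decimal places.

0.2744

P(component k | x) = P(Z=k)·f_k(x) / marginal(x), where marginal(x) = Σ_j P(Z=j)·f_j(x).
Evaluate each component's likelihood at the observed value:
  f_1 = P(low | comp) = 0.35
  f_2 = P(low | comp) = 0.36
Unnormalised posteriors:
  P(Z=1)·f_1 = 0.28 × 0.35 = 0.098
  P(Z=2)·f_2 = 0.72 × 0.36 = 0.2592
Evidence: 0.098 + 0.2592 = 0.3572
So the posterior for Population 1 is 0.098 / 0.3572 ≈ 0.2744.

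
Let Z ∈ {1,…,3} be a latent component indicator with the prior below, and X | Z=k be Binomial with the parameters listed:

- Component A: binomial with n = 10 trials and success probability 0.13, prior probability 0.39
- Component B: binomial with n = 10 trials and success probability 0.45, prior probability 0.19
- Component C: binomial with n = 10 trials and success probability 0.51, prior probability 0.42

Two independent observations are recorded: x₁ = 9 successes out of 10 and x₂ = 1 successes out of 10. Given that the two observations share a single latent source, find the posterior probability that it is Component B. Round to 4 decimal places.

The responsibility of component k is π_k f_k(x) divided by Σ_j π_j f_j(x).
Since both observations come from the same component, the likelihood for component k is f_k(x₁)·f_k(x₂).
  p_A = [C(10,9)·0.13^9·0.87^1 = 10·1.06045e-08·0.87 = 9.22591e-08] × [0.371207] = 3.42473e-08
  p_B = [C(10,9)·0.45^9·0.55^1 = 10·0.000756681·0.55 = 0.00416174] × [0.0207241] = 8.62486e-05
  p_C = [C(10,9)·0.51^9·0.49^1 = 10·0.00233417·0.49 = 0.0114374] × [0.00830491] = 9.49866e-05
Unnormalised posteriors:
  π_A·p_A = 0.39 × 3.42473e-08 = 1.33564e-08
  π_B·p_B = 0.19 × 8.62486e-05 = 1.63872e-05
  π_C·p_C = 0.42 × 9.49866e-05 = 3.98944e-05
Normaliser: 1.33564e-08 + 1.63872e-05 + 3.98944e-05 = 5.6295e-05
Responsibility of Component B: 1.63872e-05 / 5.6295e-05 ≈ 0.2911

0.2911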